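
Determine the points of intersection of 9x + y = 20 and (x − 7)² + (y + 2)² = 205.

(1, 11) and (4, −16)

From the line, y = −9x + 20. Substituting:
82x² − 410x + 328 = 0  ⟹  x² − 5x + 4 = 0
x = 4 or x = 1, giving (4, −16) and (1, 11).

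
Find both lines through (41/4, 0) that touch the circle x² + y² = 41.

Let a tangent through (41/4, 0) have slope m. Its distance from (0, 0) must equal √41:
[m·(−41/4) − (0)]² = 41(m² + 1)
25m² − 16 = 0, so m = −4/5 or m = 4/5.
Through (41/4, 0) these give 4x + 5y = 41 and 4x − 5y = 41.

4x + 5y = 41 and 4x − 5y = 41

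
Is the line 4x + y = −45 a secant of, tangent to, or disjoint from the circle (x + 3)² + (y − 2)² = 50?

disjoint

Substituting the line into the circle gives 17x² + 382x + 2168 = 0.
Discriminant = (382)² − 4·17·(2168) = −1500 < 0.
No real roots: the line does not meet the circle.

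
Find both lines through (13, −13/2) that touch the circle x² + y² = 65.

Write the tangent as mx − y + (−13/2 − m·(13)) = 0 and set its distance from the centre to √65:
(−13m − (13/2))² = 65(m² + 1)
32m² + 52m − 7 = 0, so m = −7/4 or m = 1/8.
Through (13, −13/2) these give 7x + 4y = 65 and x − 8y = 65.

7x + 4y = 65 and x − 8y = 65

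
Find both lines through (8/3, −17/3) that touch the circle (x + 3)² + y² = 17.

Let a tangent through (8/3, −17/3) have slope m. Its distance from (−3, 0) must equal √17:
(−17/3m − (17/3))² = 17(m² + 1)
4m² + 17m + 4 = 0, so m = −4 or m = −1/4.
Through (8/3, −17/3) these give 4x + y = 5 and x + 4y = −20.

4x + y = 5 and x + 4y = −20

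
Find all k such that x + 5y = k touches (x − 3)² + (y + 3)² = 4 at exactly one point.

k = −12 ± 2√26

The line touches the circle iff its distance from (3, −3) is 2:
|1·3 + 5·(−3) − k| / √26 = 2
|k − (−12)| = 2√26.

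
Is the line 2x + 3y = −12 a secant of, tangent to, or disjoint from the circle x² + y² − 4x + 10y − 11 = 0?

secant

Substituting the line into the circle gives 13x² − 48x − 315 = 0.
Discriminant = (−48)² − 4·13·(−315) = 18684 > 0.
Two real roots: the line is a secant.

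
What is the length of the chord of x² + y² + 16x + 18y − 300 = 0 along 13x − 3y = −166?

3√178

Substitute y = (166 + 13x)/3:
178x² + 5162x + 33820 = 0  ⟹  x² + 29x + 190 = 0
x = −10 or x = −19, giving (−10, 12) and (−19, −27).
Chord length = distance between (−10, 12) and (−19, −27) = √1602 = 3√178.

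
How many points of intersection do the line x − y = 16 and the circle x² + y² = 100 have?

Substituting the line into the circle gives 2x² − 32x + 156 = 0.
Discriminant = (−32)² − 4·2·(156) = −224 < 0.
No real roots: the line does not meet the circle.

0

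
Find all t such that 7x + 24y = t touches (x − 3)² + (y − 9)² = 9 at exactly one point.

Tangency holds when the distance from the centre (3, 9) to the line equals the radius 3:
|7·3 + 24·9 − t| / √625 = 3
|t − (237)| = 3·25, so t = 312 or t = 162.

t = 162 or t = 312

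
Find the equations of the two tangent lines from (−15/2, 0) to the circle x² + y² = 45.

2x + y = −15 and 2x − y = −15

Write the tangent as mx − y + (0 − m·(−15/2)) = 0 and set its distance from the centre to 3√5:
(15/2m − (0))² = 45(m² + 1)
m² − 4 = 0, so m = −2 or m = 2.
Through (−15/2, 0) these give 2x + y = −15 and 2x − y = −15.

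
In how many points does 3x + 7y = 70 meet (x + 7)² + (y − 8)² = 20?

Centre (−7, 8), r² = 20. Distance² from centre to line = (−35)²/58 = 1225/58.
Since d² > r², the line lies outside the circle.

0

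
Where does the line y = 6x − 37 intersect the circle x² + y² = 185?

From the line, y = 6x − 37. Substituting:
37x² − 444x + 1184 = 0  ⟹  x² − 12x + 32 = 0
x = 8 or x = 4, giving (8, 11) and (4, −13).

(4, −13) and (8, 11)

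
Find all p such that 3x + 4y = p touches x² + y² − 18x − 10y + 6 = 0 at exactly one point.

p = −3 or p = 97

The line touches the circle iff its distance from (9, 5) is 10:
|3·9 + 4·5 − p| / √25 = 10
|p − (47)| = 10·5, so p = 97 or p = −3.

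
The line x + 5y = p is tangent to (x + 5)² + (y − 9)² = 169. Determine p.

For a tangent, require d(centre, line) = r = 13.
|1·(−5) + 5·9 − p| / √26 = 13
|p − (40)| = 13√26.

p = 40 ± 13√26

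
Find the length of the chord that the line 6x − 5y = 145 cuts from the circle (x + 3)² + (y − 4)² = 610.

2√61

Express y = (−145 + 6x)/5 and substitute into the circle:
61x² − 1830x + 12200 = 0  ⟹  x² − 30x + 200 = 0
x = 20 or x = 10, giving (20, −5) and (10, −17).
Chord length = distance between (20, −5) and (10, −17) = √244 = 2√61.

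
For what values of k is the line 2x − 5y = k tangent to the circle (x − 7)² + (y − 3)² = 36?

k = −1 ± 6√29

The line touches the circle iff its distance from (7, 3) is 6:
|2·7 − 5·3 − k| / √29 = 6
|k − (−1)| = 6√29.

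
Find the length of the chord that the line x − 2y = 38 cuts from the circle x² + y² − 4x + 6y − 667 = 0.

The distance from (2, −3) to the line is 30/√5, and r² = 680.
Half the chord is √(r² − d²) = √(500), so the full chord is 20√5.

20√5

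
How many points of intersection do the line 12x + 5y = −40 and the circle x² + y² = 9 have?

Substituting the line into the circle gives 169x² + 960x + 1375 = 0.
Discriminant = (960)² − 4·169·(1375) = −7900 < 0.
No real roots: the line does not meet the circle.

0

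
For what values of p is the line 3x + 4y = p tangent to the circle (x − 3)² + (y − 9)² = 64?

The line touches the circle iff its distance from (3, 9) is 8:
|3·3 + 4·9 − p| / √25 = 8
|p − (45)| = 8·5, so p = 85 or p = 5.

p = 5 or p = 85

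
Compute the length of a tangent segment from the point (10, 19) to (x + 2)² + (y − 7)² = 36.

The centre is (−2, 7) and r = 6. The square of the distance from P to the centre is 144 + 144 = 288.
The tangent meets the radius at right angles, so tangent² = |PO|² − r² = 288 − 36 = 252.

6√7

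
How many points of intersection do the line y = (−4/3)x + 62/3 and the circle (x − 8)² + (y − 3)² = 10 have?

0

Substituting the line into the circle gives 25x² − 568x + 3295 = 0.
Δ = 322624 − 329500 = −6876.
No real roots: the line does not meet the circle.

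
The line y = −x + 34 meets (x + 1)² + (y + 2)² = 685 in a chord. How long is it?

√2

Centre (−1, −2), r² = 685. Perpendicular distance d from centre to line = |−37| / √2 = 37/√2.
Half the chord is √(r² − d²) = √(1/2), so the full chord is √2.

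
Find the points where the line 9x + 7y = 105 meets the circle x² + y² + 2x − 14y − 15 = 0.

Express y = (105 − 9x)/7 and substitute into the circle:
130x² − 910x = 0  ⟹  x² − 7x = 0
x = 7 or x = 0, giving (7, 6) and (0, 15).

(0, 15) and (7, 6)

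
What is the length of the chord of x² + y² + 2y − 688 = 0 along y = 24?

From the line, y = 24. Substituting:
x² − 64 = 0
x = 8 or x = −8, giving (8, 24) and (−8, 24).
|(8, 24) − (−8, 24)| = √((16)² + (0)²) = 16.

16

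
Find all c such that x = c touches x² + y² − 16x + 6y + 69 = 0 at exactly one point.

The line touches the circle iff its distance from (8, −3) is 2:
|1·8 + 0·(−3) − c| / √1 = 2
|c − (8)| = 2, so c = 10 or c = 6.

c = 6 or c = 10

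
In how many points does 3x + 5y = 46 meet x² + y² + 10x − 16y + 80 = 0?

0

d² = (3·(−5) + 5·8 − (46))²/34 = 441/34; r² = 9.
Since d² > r², the line lies outside the circle.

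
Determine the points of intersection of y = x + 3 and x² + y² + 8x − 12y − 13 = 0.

Substitute y = x + 3:
2x² + 2x − 40 = 0  ⟹  x² + x − 20 = 0
x = 4 or x = −5, giving (4, 7) and (−5, −2).

(−5, −2) and (4, 7)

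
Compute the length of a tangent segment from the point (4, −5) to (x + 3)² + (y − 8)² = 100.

With centre O = (−3, 8), |OP|² = 218 and r² = 100.
By the tangent–radius right angle, tangent length = √(|PO|² − r²) = √118.

√118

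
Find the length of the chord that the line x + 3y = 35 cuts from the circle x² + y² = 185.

Centre (0, 0), r² = 185. Perpendicular distance d from centre to line = |−35| / √10 = 35/√10.
Chord = 2√(r² − d²) = 2·√(125/2) = 5√10.

5√10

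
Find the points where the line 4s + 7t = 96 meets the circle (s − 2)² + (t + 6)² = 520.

Substitute t = (96 − 4s)/7:
65s² − 1300s − 6240 = 0  ⟹  s² − 20s − 96 = 0
s = 24 or s = −4, giving (24, 0) and (−4, 16).

(−4, 16) and (24, 0)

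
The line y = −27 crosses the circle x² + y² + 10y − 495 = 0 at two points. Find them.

Substitute y = −27:
x² − 36 = 0
x = 6 or x = −6, giving (6, −27) and (−6, −27).

(−6, −27) and (6, −27)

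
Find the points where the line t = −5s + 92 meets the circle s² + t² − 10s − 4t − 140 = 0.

(17, 7) and (18, 2)

From the line, t = −5s + 92. Substituting:
26s² − 910s + 7956 = 0  ⟹  s² − 35s + 306 = 0
s = 18 or s = 17, giving (18, 2) and (17, 7).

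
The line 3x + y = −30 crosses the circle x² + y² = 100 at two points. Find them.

Express y = −3x − 30 and substitute into the circle:
10x² + 180x + 800 = 0  ⟹  x² + 18x + 80 = 0
x = −8 or x = −10, giving (−8, −6) and (−10, 0).

(−10, 0) and (−8, −6)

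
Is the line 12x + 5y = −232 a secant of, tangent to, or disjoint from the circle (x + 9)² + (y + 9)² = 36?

disjoint

Substituting the line into the circle gives 169x² + 4938x + 36094 = 0.
Discriminant = (4938)² − 4·169·(36094) = −15700 < 0.
No real roots: the line does not meet the circle.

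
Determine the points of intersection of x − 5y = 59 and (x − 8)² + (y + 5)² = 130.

From the line, y = (−59 + x)/5. Substituting:
26x² − 468x − 494 = 0  ⟹  x² − 18x − 19 = 0
x = 19 or x = −1, giving (19, −8) and (−1, −12).

(−1, −12) and (19, −8)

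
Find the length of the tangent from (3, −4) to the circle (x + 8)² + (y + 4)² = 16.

√105

Centre (−8, −4), r² = 16. |PO|² = (11)² + (0)² = 121.
The tangent meets the radius at right angles, so tangent² = |PO|² − r² = 121 − 16 = 105.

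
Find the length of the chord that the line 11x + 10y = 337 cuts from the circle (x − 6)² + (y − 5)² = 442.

Centre (6, 5), r² = 442. Perpendicular distance d from centre to line = |−221| / √221 = 221/√221.
Chord = 2√(r² − d²) = 2·√(221) = 2√221.

2√221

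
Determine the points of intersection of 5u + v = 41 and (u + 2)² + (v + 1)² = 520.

(4, 21) and (12, −19)

Substitute v = −5u + 41:
26u² − 416u + 1248 = 0  ⟹  u² − 16u + 48 = 0
u = 12 or u = 4, giving (12, −19) and (4, 21).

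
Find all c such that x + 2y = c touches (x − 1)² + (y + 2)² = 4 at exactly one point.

c = −3 ± 2√5

Tangency holds when the distance from the centre (1, −2) to the line equals the radius 2:
|1·1 + 2·(−2) − c| / √5 = 2
|c − (−3)| = 2√5.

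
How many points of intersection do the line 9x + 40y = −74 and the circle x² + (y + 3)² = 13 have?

Substituting the line into the circle gives 1681x² − 828x − 18684 = 0.
Discriminant = (−828)² − 4·1681·(−18684) = 126316800 > 0.
Two real roots: the line is a secant.

2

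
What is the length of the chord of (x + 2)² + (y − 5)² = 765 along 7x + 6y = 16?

The distance from (−2, 5) to the line is 0/√85, and r² = 765.
Chord = 2√(r² − d²) = 2·√(765) = 6√85.

6√85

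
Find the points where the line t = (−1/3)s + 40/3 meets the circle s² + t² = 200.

(−2, 14) and (10, 10)

From the line, t = (40 − s)/3. Substituting:
10s² − 80s − 200 = 0  ⟹  s² − 8s − 20 = 0
s = 10 or s = −2, giving (10, 10) and (−2, 14).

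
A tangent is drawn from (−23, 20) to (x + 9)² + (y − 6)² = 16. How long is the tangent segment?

2√94

The centre is (−9, 6) and r = 4. The square of the distance from P to the centre is 196 + 196 = 392.
Power of the point: PT² = |PO|² − r² = 376, so PT = 2√94.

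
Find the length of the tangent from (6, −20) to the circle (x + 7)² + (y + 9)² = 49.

√241

The centre is (−7, −9) and r = 7. The square of the distance from P to the centre is 169 + 121 = 290.
Power of the point: PT² = |PO|² − r² = 241, so PT = √241.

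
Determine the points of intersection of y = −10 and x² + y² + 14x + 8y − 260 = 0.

Substitute y = −10:
x² + 14x − 240 = 0
x = 10 or x = −24, giving (10, −10) and (−24, −10).

(−24, −10) and (10, −10)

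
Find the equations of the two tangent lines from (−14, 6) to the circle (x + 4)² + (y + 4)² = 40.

Let a tangent through (−14, 6) have slope m. Its distance from (−4, −4) must equal 2√10:
[m·(10) − (−10)]² = 40(m² + 1)
3m² + 10m + 3 = 0, so m = −1/3 or m = −3.
With m = −1/3: x + 3y = 4. With m = −3: 3x + y = −36.

x + 3y = 4 and 3x + y = −36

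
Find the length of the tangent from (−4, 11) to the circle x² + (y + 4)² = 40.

Centre (0, −4), r² = 40. |PO|² = (−4)² + (15)² = 241.
Power of the point: PT² = |PO|² − r² = 201, so PT = √201.

√201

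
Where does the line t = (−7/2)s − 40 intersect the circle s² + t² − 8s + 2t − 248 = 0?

(−12, 2) and (−8, −12)

Express t = (−80 − 7s)/2 and substitute into the circle:
53s² + 1060s + 5088 = 0  ⟹  s² + 20s + 96 = 0
s = −8 or s = −12, giving (−8, −12) and (−12, 2).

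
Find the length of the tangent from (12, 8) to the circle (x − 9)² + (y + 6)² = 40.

The centre is (9, −6) and r = 2√10. The square of the distance from P to the centre is 9 + 196 = 205.
The tangent meets the radius at right angles, so tangent² = |PO|² − r² = 205 − 40 = 165.

√165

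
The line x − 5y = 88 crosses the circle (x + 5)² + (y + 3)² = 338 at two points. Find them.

(−12, −20) and (8, −16)

Express y = (−88 + x)/5 and substitute into the circle:
26x² + 104x − 2496 = 0  ⟹  x² + 4x − 96 = 0
x = 8 or x = −12, giving (8, −16) and (−12, −20).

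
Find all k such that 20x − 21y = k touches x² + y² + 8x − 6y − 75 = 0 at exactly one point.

k = −433 or k = 147

Tangency holds when the distance from the centre (−4, 3) to the line equals the radius 10:
|20·(−4) − 21·3 − k| / √841 = 10
|k − (−143)| = 10·29, so k = 147 or k = −433.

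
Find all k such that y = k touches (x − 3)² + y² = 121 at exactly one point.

For a tangent, require d(centre, line) = r = 11.
|0·3 + 1·0 − k| / √1 = 11
|k| = 11, so k = 11 or k = −11.

k = −11 or k = 11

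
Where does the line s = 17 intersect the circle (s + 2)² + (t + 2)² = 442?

(17, −11) and (17, 7)

The line gives s = 17. Substituting into the circle:
t² + 4t − 77 = 0
t = 7 or t = −11, giving (17, 7) and (17, −11).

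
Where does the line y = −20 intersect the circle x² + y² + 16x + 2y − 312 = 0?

(−12, −20) and (−4, −20)

Substitute y = −20:
x² + 16x + 48 = 0
x = −4 or x = −12, giving (−4, −20) and (−12, −20).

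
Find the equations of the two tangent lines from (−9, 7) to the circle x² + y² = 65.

x − 8y = −65 and 8x + y = −65

A line y − (7) = m(x − (−9)) is tangent when its distance from (0, 0) is √65:
(9m − (−7))² = 65(m² + 1)
8m² + 63m − 8 = 0, so m = 1/8 or m = −8.
Through (−9, 7) these give x − 8y = −65 and 8x + y = −65.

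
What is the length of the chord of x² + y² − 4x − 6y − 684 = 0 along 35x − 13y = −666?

Substitute y = (666 + 35x)/13:
1394x² + 43214x + 276012 = 0  ⟹  x² + 31x + 198 = 0
x = −9 or x = −22, giving (−9, 27) and (−22, −8).
|(−9, 27) − (−22, −8)| = √((13)² + (35)²) = √1394.

√1394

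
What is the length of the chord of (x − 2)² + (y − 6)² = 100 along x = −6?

The distance from (2, 6) to the line is 8, and r² = 100.
Half the chord is √(r² − d²) = √(36), so the full chord is 12.

12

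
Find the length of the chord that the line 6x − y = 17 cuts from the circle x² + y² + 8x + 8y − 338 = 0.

6√37

The distance from (−4, −4) to the line is 37/√37, and r² = 370.
Half the chord is √(r² − d²) = √(333), so the full chord is 6√37.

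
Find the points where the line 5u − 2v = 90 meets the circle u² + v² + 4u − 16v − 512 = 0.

(14, −10) and (22, 10)

Substitute v = (−90 + 5u)/2:
29u² − 1044u + 8932 = 0  ⟹  u² − 36u + 308 = 0
u = 22 or u = 14, giving (22, 10) and (14, −10).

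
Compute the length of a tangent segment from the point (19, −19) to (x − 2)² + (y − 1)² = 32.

Centre (2, 1), r² = 32. |PO|² = (17)² + (−20)² = 689.
The tangent meets the radius at right angles, so tangent² = |PO|² − r² = 689 − 32 = 657.

3√73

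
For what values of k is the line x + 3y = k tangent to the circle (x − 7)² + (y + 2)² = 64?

Tangency holds when the distance from the centre (7, −2) to the line equals the radius 8:
|1·7 + 3·(−2) − k| / √10 = 8
|k − (1)| = 8√10.

k = 1 ± 8√10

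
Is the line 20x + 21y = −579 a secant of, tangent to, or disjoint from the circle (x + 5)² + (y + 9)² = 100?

tangent

d² = (20·(−5) + 21·(−9) − (−579))²/841 = 100; r² = 100.
Since d² = r², the line is tangent.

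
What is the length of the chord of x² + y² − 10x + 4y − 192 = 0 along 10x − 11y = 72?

2√221

The distance from (5, −2) to the line is 0/√221, and r² = 221.
Half the chord is √(r² − d²) = √(221), so the full chord is 2√221.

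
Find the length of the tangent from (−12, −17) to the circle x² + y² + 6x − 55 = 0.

Centre (−3, 0), r² = 64. |PO|² = (−9)² + (−17)² = 370.
By the tangent–radius right angle, tangent length = √(|PO|² − r²) = √306 = 3√34.

3√34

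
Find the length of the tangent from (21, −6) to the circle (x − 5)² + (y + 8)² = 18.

11√2

With centre O = (5, −8), |OP|² = 260 and r² = 18.
Power of the point: PT² = |PO|² − r² = 242, so PT = 11√2.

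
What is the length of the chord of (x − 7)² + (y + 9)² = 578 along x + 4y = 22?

10√17

Substitute y = (22 − x)/4:
17x² − 340x − 5100 = 0  ⟹  x² − 20x − 300 = 0
x = 30 or x = −10, giving (30, −2) and (−10, 8).
|(30, −2) − (−10, 8)| = √((40)² + (−10)²) = 10√17.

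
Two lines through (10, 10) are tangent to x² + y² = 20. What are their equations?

2x − y = 10 and x − 2y = −10

Write the tangent as mx − y + (10 − m·(10)) = 0 and set its distance from the centre to 2√5:
(−10m − (−10))² = 20(m² + 1)
2m² − 5m + 2 = 0, so m = 2 or m = 1/2.
With m = 2: 2x − y = 10. With m = 1/2: x − 2y = −10.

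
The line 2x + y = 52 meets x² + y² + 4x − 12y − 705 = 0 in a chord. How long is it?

14√5

The distance from (−2, 6) to the line is 50/√5, and r² = 745.
Half the chord is √(r² − d²) = √(245), so the full chord is 14√5.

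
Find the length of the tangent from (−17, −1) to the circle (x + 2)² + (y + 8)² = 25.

√249

With centre O = (−2, −8), |OP|² = 274 and r² = 25.
The tangent meets the radius at right angles, so tangent² = |PO|² − r² = 274 − 25 = 249.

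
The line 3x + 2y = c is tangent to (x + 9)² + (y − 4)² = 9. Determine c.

c = −19 ± 3√13

Tangency holds when the distance from the centre (−9, 4) to the line equals the radius 3:
|3·(−9) + 2·4 − c| / √13 = 3
|c − (−19)| = 3√13.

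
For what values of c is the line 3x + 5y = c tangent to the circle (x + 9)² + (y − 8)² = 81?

Tangency holds when the distance from the centre (−9, 8) to the line equals the radius 9:
|3·(−9) + 5·8 − c| / √34 = 9
|c − (13)| = 9√34.

c = 13 ± 9√34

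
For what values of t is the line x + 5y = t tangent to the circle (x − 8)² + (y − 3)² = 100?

t = 23 ± 10√26

Tangency holds when the distance from the centre (8, 3) to the line equals the radius 10:
|1·8 + 5·3 − t| / √26 = 10
|t − (23)| = 10√26.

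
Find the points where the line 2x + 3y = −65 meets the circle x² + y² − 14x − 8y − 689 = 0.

(−16, −11) and (2, −23)

From the line, y = (−65 − 2x)/3. Substituting:
13x² + 182x − 416 = 0  ⟹  x² + 14x − 32 = 0
x = 2 or x = −16, giving (2, −23) and (−16, −11).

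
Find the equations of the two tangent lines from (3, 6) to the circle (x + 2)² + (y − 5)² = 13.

A line y − (6) = m(x − (3)) is tangent when its distance from (−2, 5) is √13:
[m·(−5) − (−1)]² = 13(m² + 1)
6m² − 5m − 6 = 0, so m = −2/3 or m = 3/2.
With m = −2/3: 2x + 3y = 24. With m = 3/2: 3x − 2y = −3.

2x + 3y = 24 and 3x − 2y = −3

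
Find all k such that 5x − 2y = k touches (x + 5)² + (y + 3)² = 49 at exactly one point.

k = −19 ± 7√29

Tangency holds when the distance from the centre (−5, −3) to the line equals the radius 7:
|5·(−5) − 2·(−3) − k| / √29 = 7
|k − (−19)| = 7√29.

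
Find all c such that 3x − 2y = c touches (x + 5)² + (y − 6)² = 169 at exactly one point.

For a tangent, require d(centre, line) = r = 13.
|3·(−5) − 2·6 − c| / √13 = 13
|c − (−27)| = 13√13.

c = −27 ± 13√13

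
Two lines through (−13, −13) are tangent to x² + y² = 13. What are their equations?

2x − 3y = 13 and 3x − 2y = −13

Write the tangent as mx − y + (−13 − m·(−13)) = 0 and set its distance from the centre to √13:
(13m − (13))² = 13(m² + 1)
6m² − 13m + 6 = 0, so m = 2/3 or m = 3/2.
With m = 2/3: 2x − 3y = 13. With m = 3/2: 3x − 2y = −13.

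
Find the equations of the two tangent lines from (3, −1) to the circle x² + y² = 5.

A line y − (−1) = m(x − (3)) is tangent when its distance from (0, 0) is √5:
(−3m − (1))² = 5(m² + 1)
2m² + 3m − 2 = 0, so m = 1/2 or m = −2.
Through (3, −1) these give x − 2y = 5 and 2x + y = 5.

x − 2y = 5 and 2x + y = 5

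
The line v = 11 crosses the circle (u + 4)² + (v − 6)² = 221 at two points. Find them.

Express v = 11 and substitute into the circle:
u² + 8u − 180 = 0
u = 10 or u = −18, giving (10, 11) and (−18, 11).

(−18, 11) and (10, 11)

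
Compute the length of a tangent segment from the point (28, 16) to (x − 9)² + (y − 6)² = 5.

The centre is (9, 6) and r = √5. The square of the distance from P to the centre is 361 + 100 = 461.
By the tangent–radius right angle, tangent length = √(|PO|² − r²) = √456 = 2√114.

2√114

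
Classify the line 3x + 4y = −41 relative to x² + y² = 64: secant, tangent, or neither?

Substituting the line into the circle gives 25x² + 246x + 657 = 0.
Δ = 60516 − 65700 = −5184.
No real roots: the line does not meet the circle.

neither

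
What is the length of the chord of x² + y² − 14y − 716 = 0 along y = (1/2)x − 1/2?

24√5

The distance from (0, 7) to the line is 15/√5, and r² = 765.
Half the chord is √(r² − d²) = √(720), so the full chord is 24√5.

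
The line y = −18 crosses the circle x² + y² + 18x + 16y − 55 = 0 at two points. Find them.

Express y = −18 and substitute into the circle:
x² + 18x − 19 = 0
x = 1 or x = −19, giving (1, −18) and (−19, −18).

(−19, −18) and (1, −18)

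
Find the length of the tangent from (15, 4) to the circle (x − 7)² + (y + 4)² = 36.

Centre (7, −4), r² = 36. |PO|² = (8)² + (8)² = 128.
Power of the point: PT² = |PO|² − r² = 92, so PT = 2√23.

2√23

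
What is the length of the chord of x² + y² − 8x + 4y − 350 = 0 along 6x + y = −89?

2√37

Substitute y = −6x − 89:
37x² + 1036x + 7215 = 0  ⟹  x² + 28x + 195 = 0
x = −13 or x = −15, giving (−13, −11) and (−15, 1).
Chord length = distance between (−13, −11) and (−15, 1) = √148 = 2√37.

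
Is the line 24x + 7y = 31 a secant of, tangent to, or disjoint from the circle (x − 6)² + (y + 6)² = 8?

Centre (6, −6), r² = 8. Distance² from centre to line = (71)²/625 = 5041/625.
Since d² > r², the line lies outside the circle.

disjoint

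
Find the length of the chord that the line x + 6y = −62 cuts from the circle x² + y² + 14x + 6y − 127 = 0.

4√37

From the line, y = (−62 − x)/6. Substituting:
37x² + 592x − 2960 = 0  ⟹  x² + 16x − 80 = 0
x = 4 or x = −20, giving (4, −11) and (−20, −7).
|(4, −11) − (−20, −7)| = √((24)² + (−4)²) = 4√37.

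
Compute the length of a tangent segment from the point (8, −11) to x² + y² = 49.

The centre is (0, 0) and r = 7. The square of the distance from P to the centre is 64 + 121 = 185.
Power of the point: PT² = |PO|² − r² = 136, so PT = 2√34.

2√34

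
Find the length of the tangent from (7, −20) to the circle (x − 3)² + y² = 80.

The centre is (3, 0) and r = 4√5. The square of the distance from P to the centre is 16 + 400 = 416.
By the tangent–radius right angle, tangent length = √(|PO|² − r²) = √336 = 4√21.

4√21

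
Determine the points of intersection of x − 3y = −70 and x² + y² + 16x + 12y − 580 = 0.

Substitute y = (70 + x)/3:
10x² + 320x + 2200 = 0  ⟹  x² + 32x + 220 = 0
x = −10 or x = −22, giving (−10, 20) and (−22, 16).

(−22, 16) and (−10, 20)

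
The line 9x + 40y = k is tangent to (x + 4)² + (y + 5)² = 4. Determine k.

The line touches the circle iff its distance from (−4, −5) is 2:
|9·(−4) + 40·(−5) − k| / √1681 = 2
|k − (−236)| = 2·41, so k = −154 or k = −318.

k = −318 or k = −154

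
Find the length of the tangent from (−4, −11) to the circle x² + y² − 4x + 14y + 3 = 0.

√2

The centre is (2, −7) and r = 5√2. The square of the distance from P to the centre is 36 + 16 = 52.
The tangent meets the radius at right angles, so tangent² = |PO|² − r² = 52 − 50 = 2.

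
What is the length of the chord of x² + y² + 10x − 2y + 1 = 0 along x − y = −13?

Centre (−5, 1), r² = 25. Perpendicular distance d from centre to line = |7| / √2 = 7/√2.
Chord = 2√(r² − d²) = 2·√(1/2) = √2.

√2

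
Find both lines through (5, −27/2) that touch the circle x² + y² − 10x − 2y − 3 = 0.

5x + 2y = −2 and 5x − 2y = 52

Write the tangent as mx − y + (−27/2 − m·(5)) = 0 and set its distance from the centre to √29:
(0m − (29/2))² = 29(m² + 1)
4m² − 25 = 0, so m = −5/2 or m = 5/2.
With m = −5/2: 5x + 2y = −2. With m = 5/2: 5x − 2y = 52.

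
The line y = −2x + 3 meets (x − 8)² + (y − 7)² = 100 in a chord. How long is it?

The distance from (8, 7) to the line is 20/√5, and r² = 100.
Half the chord is √(r² − d²) = √(20), so the full chord is 4√5.

4√5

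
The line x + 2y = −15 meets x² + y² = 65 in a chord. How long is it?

4√5

Centre (0, 0), r² = 65. Perpendicular distance d from centre to line = |15| / √5 = 15/√5.
Half the chord is √(r² − d²) = √(20), so the full chord is 4√5.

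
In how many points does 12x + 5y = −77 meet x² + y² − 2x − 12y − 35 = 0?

Substituting the line into the circle gives 169x² + 2518x + 9674 = 0.
Discriminant = (2518)² − 4·169·(9674) = −199300 < 0.
No real roots: the line does not meet the circle.

0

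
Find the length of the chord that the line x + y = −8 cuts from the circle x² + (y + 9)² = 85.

Substitute y = −x − 8:
2x² − 2x − 84 = 0  ⟹  x² − x − 42 = 0
x = 7 or x = −6, giving (7, −15) and (−6, −2).
Chord length = distance between (7, −15) and (−6, −2) = √338 = 13√2.

13√2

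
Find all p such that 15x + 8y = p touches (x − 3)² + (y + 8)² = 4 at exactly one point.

p = −53 or p = 15

Tangency holds when the distance from the centre (3, −8) to the line equals the radius 2:
|15·3 + 8·(−8) − p| / √289 = 2
|p − (−19)| = 2·17, so p = 15 or p = −53.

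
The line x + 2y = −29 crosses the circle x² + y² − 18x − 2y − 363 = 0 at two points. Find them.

(−9, −10) and (11, −20)

Substitute y = (−29 − x)/2:
5x² − 10x − 495 = 0  ⟹  x² − 2x − 99 = 0
x = 11 or x = −9, giving (11, −20) and (−9, −10).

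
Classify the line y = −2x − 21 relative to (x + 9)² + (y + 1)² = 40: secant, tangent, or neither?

secant

Centre (−9, −1), r² = 40. Distance² from centre to line = (2)²/5 = 4/5.
Since d² < r², the line cuts the circle twice.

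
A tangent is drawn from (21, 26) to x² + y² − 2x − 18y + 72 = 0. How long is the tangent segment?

√679

With centre O = (1, 9), |OP|² = 689 and r² = 10.
The tangent meets the radius at right angles, so tangent² = |PO|² − r² = 689 − 10 = 679.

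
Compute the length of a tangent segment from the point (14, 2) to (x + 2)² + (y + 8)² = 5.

Centre (−2, −8), r² = 5. |PO|² = (16)² + (10)² = 356.
The tangent meets the radius at right angles, so tangent² = |PO|² − r² = 356 − 5 = 351.

3√39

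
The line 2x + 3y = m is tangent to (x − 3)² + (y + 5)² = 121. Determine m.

The line touches the circle iff its distance from (3, −5) is 11:
|2·3 + 3·(−5) − m| / √13 = 11
|m − (−9)| = 11√13.

m = −9 ± 11√13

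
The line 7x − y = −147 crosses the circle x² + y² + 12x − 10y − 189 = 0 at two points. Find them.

From the line, y = 7x + 147. Substituting:
50x² + 2000x + 19950 = 0  ⟹  x² + 40x + 399 = 0
x = −19 or x = −21, giving (−19, 14) and (−21, 0).

(−21, 0) and (−19, 14)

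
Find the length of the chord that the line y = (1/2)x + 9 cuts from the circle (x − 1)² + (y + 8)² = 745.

Substitute y = (18 + x)/2:
5x² + 60x − 1820 = 0  ⟹  x² + 12x − 364 = 0
x = 14 or x = −26, giving (14, 16) and (−26, −4).
|(14, 16) − (−26, −4)| = √((40)² + (20)²) = 20√5.

20√5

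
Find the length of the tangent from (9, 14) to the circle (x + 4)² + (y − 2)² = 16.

3√33

The centre is (−4, 2) and r = 4. The square of the distance from P to the centre is 169 + 144 = 313.
The tangent meets the radius at right angles, so tangent² = |PO|² − r² = 313 − 16 = 297.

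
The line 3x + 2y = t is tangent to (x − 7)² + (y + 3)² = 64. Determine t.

The line touches the circle iff its distance from (7, −3) is 8:
|3·7 + 2·(−3) − t| / √13 = 8
|t − (15)| = 8√13.

t = 15 ± 8√13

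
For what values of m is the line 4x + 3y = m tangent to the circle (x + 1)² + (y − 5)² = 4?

m = 1 or m = 21

The line touches the circle iff its distance from (−1, 5) is 2:
|4·(−1) + 3·5 − m| / √25 = 2
|m − (11)| = 2·5, so m = 21 or m = 1.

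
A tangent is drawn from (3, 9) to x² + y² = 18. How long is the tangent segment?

6√2

With centre O = (0, 0), |OP|² = 90 and r² = 18.
By the tangent–radius right angle, tangent length = √(|PO|² − r²) = √72 = 6√2.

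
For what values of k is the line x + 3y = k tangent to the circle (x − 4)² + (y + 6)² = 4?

Tangency holds when the distance from the centre (4, −6) to the line equals the radius 2:
|1·4 + 3·(−6) − k| / √10 = 2
|k − (−14)| = 2√10.

k = −14 ± 2√10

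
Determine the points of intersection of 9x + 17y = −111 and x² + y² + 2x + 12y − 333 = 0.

From the line, y = (−111 − 9x)/17. Substituting:
370x² + 740x − 106560 = 0  ⟹  x² + 2x − 288 = 0
x = 16 or x = −18, giving (16, −15) and (−18, 3).

(−18, 3) and (16, −15)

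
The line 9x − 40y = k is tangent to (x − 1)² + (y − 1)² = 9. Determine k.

k = −154 or k = 92

For a tangent, require d(centre, line) = r = 3.
|9·1 − 40·1 − k| / √1681 = 3
|k − (−31)| = 3·41, so k = 92 or k = −154.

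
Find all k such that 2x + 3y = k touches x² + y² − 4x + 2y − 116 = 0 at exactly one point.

k = 1 ± 11√13

For a tangent, require d(centre, line) = r = 11.
|2·2 + 3·(−1) − k| / √13 = 11
|k − (1)| = 11√13.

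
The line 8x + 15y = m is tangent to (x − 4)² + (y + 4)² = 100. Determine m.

m = −198 or m = 142

For a tangent, require d(centre, line) = r = 10.
|8·4 + 15·(−4) − m| / √289 = 10
|m − (−28)| = 10·17, so m = 142 or m = −198.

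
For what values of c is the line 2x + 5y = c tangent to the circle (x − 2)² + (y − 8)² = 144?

c = 44 ± 12√29

For a tangent, require d(centre, line) = r = 12.
|2·2 + 5·8 − c| / √29 = 12
|c − (44)| = 12√29.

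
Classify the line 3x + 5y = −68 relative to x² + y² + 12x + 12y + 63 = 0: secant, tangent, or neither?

neither

Substituting the line into the circle gives 34x² + 528x + 2119 = 0.
Discriminant = (528)² − 4·34·(2119) = −9400 < 0.
No real roots: the line does not meet the circle.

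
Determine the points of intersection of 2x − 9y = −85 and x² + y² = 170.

From the line, y = (85 + 2x)/9. Substituting:
85x² + 340x − 6545 = 0  ⟹  x² + 4x − 77 = 0
x = 7 or x = −11, giving (7, 11) and (−11, 7).

(−11, 7) and (7, 11)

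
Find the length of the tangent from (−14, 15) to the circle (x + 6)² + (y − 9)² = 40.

2√15

The centre is (−6, 9) and r = 2√10. The square of the distance from P to the centre is 64 + 36 = 100.
By the tangent–radius right angle, tangent length = √(|PO|² − r²) = √60 = 2√15.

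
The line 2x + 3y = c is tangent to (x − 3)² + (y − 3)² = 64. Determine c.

c = 15 ± 8√13

Tangency holds when the distance from the centre (3, 3) to the line equals the radius 8:
|2·3 + 3·3 − c| / √13 = 8
|c − (15)| = 8√13.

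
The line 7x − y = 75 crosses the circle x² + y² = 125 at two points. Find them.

(10, −5) and (11, 2)

Substitute y = 7x − 75:
50x² − 1050x + 5500 = 0  ⟹  x² − 21x + 110 = 0
x = 11 or x = 10, giving (11, 2) and (10, −5).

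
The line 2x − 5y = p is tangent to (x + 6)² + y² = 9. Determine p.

For a tangent, require d(centre, line) = r = 3.
|2·(−6) − 5·0 − p| / √29 = 3
|p − (−12)| = 3√29.

p = −12 ± 3√29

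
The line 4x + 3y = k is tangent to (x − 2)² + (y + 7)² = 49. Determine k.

Tangency holds when the distance from the centre (2, −7) to the line equals the radius 7:
|4·2 + 3·(−7) − k| / √25 = 7
|k − (−13)| = 7·5, so k = 22 or k = −48.

k = −48 or k = 22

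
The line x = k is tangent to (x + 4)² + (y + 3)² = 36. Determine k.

k = −10 or k = 2

The line touches the circle iff its distance from (−4, −3) is 6:
|1·(−4) + 0·(−3) − k| / √1 = 6
|k − (−4)| = 6, so k = 2 or k = −10.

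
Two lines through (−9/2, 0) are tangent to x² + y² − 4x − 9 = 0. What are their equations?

Write the tangent as mx − y + (0 − m·(−9/2)) = 0 and set its distance from the centre to √13:
(13/2m − (0))² = 13(m² + 1)
9m² − 4 = 0, so m = −2/3 or m = 2/3.
With m = −2/3: 2x + 3y = −9. With m = 2/3: 2x − 3y = −9.

2x + 3y = −9 and 2x − 3y = −9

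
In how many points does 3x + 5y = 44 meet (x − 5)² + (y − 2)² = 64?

d² = (3·5 + 5·2 − (44))²/34 = 361/34; r² = 64.
Since d² < r², the line cuts the circle twice.

2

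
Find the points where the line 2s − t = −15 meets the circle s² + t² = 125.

From the line, t = 2s + 15. Substituting:
5s² + 60s + 100 = 0  ⟹  s² + 12s + 20 = 0
s = −2 or s = −10, giving (−2, 11) and (−10, −5).

(−10, −5) and (−2, 11)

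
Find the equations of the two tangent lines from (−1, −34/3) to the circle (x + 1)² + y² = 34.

Write the tangent as mx − y + (−34/3 − m·(−1)) = 0 and set its distance from the centre to √34:
[m·(0) − (34/3)]² = 34(m² + 1)
9m² − 25 = 0, so m = −5/3 or m = 5/3.
With m = −5/3: 5x + 3y = −39. With m = 5/3: 5x − 3y = 29.

5x + 3y = −39 and 5x − 3y = 29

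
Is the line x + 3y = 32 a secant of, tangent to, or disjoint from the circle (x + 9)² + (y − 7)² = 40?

tangent

Centre (−9, 7), r² = 40. Distance² from centre to line = (−20)²/10 = 40.
Since d² = r², the line is tangent.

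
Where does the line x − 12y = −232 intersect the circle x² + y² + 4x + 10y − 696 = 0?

From the line, y = (232 + x)/12. Substituting:
145x² + 1160x − 18560 = 0  ⟹  x² + 8x − 128 = 0
x = 8 or x = −16, giving (8, 20) and (−16, 18).

(−16, 18) and (8, 20)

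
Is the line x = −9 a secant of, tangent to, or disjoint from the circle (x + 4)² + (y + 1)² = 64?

d² = (1·(−4) + 0·(−1) − (−9))² = 25; r² = 64.
Since d² < r², the line cuts the circle twice.

secant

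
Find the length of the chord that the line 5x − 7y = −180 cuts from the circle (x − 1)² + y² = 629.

3√74

The distance from (1, 0) to the line is 185/√74, and r² = 629.
Chord = 2√(r² − d²) = 2·√(333/2) = 3√74.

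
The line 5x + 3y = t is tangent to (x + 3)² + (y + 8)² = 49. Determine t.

For a tangent, require d(centre, line) = r = 7.
|5·(−3) + 3·(−8) − t| / √34 = 7
|t − (−39)| = 7√34.

t = −39 ± 7√34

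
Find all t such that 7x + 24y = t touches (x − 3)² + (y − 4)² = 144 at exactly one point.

t = −183 or t = 417

For a tangent, require d(centre, line) = r = 12.
|7·3 + 24·4 − t| / √625 = 12
|t − (117)| = 12·25, so t = 417 or t = −183.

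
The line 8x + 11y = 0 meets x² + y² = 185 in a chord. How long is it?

2√185

Express y = (−8x)/11 and substitute into the circle:
185x² − 22385 = 0  ⟹  x² − 121 = 0
x = 11 or x = −11, giving (11, −8) and (−11, 8).
Chord length = distance between (11, −8) and (−11, 8) = √740 = 2√185.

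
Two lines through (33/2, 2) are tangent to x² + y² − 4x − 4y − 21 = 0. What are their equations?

Write the tangent as mx − y + (2 − m·(33/2)) = 0 and set its distance from the centre to √29:
[m·(−29/2) − (0)]² = 29(m² + 1)
25m² − 4 = 0, so m = −2/5 or m = 2/5.
With m = −2/5: 2x + 5y = 43. With m = 2/5: 2x − 5y = 23.

2x + 5y = 43 and 2x − 5y = 23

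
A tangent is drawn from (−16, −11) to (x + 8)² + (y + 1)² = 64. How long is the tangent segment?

10

The centre is (−8, −1) and r = 8. The square of the distance from P to the centre is 64 + 100 = 164.
By the tangent–radius right angle, tangent length = √(|PO|² − r²) = √100 = 10.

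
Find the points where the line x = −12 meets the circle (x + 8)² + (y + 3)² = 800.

The line gives x = −12. Substituting into the circle:
y² + 6y − 775 = 0
y = 25 or y = −31, giving (−12, 25) and (−12, −31).

(−12, −31) and (−12, 25)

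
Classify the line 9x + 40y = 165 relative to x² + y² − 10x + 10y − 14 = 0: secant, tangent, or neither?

d² = (9·5 + 40·(−5) − (165))²/1681 = 102400/1681; r² = 64.
Since d² < r², the line cuts the circle twice.

secant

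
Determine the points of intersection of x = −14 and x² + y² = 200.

The line gives x = −14. Substituting into the circle:
y² − 4 = 0
y = 2 or y = −2, giving (−14, 2) and (−14, −2).

(−14, −2) and (−14, 2)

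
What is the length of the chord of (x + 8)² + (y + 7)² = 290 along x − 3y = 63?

4√10

Express y = (−63 + x)/3 and substitute into the circle:
10x² + 60x − 270 = 0  ⟹  x² + 6x − 27 = 0
x = 3 or x = −9, giving (3, −20) and (−9, −24).
|(3, −20) − (−9, −24)| = √((12)² + (4)²) = 4√10.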